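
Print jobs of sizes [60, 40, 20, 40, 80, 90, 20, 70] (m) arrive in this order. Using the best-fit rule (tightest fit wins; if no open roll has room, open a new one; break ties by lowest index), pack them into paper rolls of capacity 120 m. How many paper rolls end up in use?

  60 → roll 1 (new)  [load 60/120]
  40 → roll 1  [load 100/120]
  20 → roll 1  [load 120/120]
  40 → roll 2 (new)  [load 40/120]
  80 → roll 2  [load 120/120]
  90 → roll 3 (new)  [load 90/120]
  20 → roll 3  [load 110/120]
  70 → roll 4 (new)  [load 70/120]
4 paper rolls opened.

4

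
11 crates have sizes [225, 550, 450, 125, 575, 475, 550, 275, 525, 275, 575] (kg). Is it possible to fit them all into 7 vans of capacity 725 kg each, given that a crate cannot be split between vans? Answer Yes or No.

Total = 4600 kg; ⌈4600/725⌉ = 7.
The bound of 7 does not rule out 7, but exhaustive search shows no assignment into 7 vans of capacity 725 kg exists — the minimum is 8.

No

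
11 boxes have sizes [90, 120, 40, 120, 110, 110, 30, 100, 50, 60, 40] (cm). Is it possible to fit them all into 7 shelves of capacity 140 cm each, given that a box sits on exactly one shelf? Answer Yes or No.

A valid assignment using 7 shelves:
  shelf 1: 120 = 120
  shelf 2: 120 = 120
  shelf 3: 110 + 30 = 140
  shelf 4: 110 = 110
  shelf 5: 100 + 40 = 140
  shelf 6: 90 + 50 = 140
  shelf 7: 60 + 40 = 100
Every load is within 140 cm, so 7 shelves suffice.

Yes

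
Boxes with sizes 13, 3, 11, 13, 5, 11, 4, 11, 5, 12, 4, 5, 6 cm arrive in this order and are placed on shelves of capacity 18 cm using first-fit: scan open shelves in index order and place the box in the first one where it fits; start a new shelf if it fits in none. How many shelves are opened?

7

  13 → shelf 1 (new)  [load 13/18]
  3 → shelf 1  [load 16/18]
  11 → shelf 2 (new)  [load 11/18]
  13 → shelf 3 (new)  [load 13/18]
  5 → shelf 2  [load 16/18]
  11 → shelf 4 (new)  [load 11/18]
  4 → shelf 3  [load 17/18]
  11 → shelf 5 (new)  [load 11/18]
  5 → shelf 4  [load 16/18]
  12 → shelf 6 (new)  [load 12/18]
  4 → shelf 5  [load 15/18]
  5 → shelf 6  [load 17/18]
  6 → shelf 7 (new)  [load 6/18]
7 shelves opened.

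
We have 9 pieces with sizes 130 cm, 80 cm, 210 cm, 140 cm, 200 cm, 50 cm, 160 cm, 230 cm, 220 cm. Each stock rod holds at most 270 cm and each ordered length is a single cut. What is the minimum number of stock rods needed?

Total = 230 + 220 + 210 + 200 + 160 + 140 + 130 + 80 + 50 = 1420 cm.
Lower bound: ⌈1420/270⌉ = 6 stock rods.
A packing using 6 stock rods:
  stock rod 1: 230 = 230
  stock rod 2: 220 + 50 = 270
  stock rod 3: 210 = 210
  stock rod 4: 200 = 200
  stock rod 5: 160 + 80 = 240
  stock rod 6: 140 + 130 = 270
This matches the lower bound, so 6 is optimal.

6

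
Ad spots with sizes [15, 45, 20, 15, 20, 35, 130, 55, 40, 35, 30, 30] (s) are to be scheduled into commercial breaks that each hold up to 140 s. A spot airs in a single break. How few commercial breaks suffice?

Total = 130 + 55 + 45 + 40 + 35 + 35 + 30 + 30 + 20 + 20 + 15 + 15 = 470 s.
Lower bound: ⌈470/140⌉ = 4 commercial breaks.
A packing using 4 commercial breaks:
  break 1: 130 = 130
  break 2: 55 + 45 + 40 = 140
  break 3: 35 + 35 + 30 + 30 = 130
  break 4: 20 + 20 + 15 + 15 = 70
This matches the lower bound, so 4 is optimal.

4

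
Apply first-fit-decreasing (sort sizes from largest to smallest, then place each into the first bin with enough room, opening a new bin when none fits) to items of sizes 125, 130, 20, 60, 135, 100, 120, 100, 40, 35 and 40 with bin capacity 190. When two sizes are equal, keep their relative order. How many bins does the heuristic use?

Sorted descending: 135, 130, 125, 120, 100, 100, 60, 40, 40, 35, 20.
  135 → bin 1 (new)  [load 135/190]
  130 → bin 2 (new)  [load 130/190]
  125 → bin 3 (new)  [load 125/190]
  120 → bin 4 (new)  [load 120/190]
  100 → bin 5 (new)  [load 100/190]
  100 → bin 6 (new)  [load 100/190]
  60 → bin 2  [load 190/190]
  40 → bin 1  [load 175/190]
  40 → bin 3  [load 165/190]
  35 → bin 4  [load 155/190]
  20 → bin 3  [load 185/190]
6 bins opened.

6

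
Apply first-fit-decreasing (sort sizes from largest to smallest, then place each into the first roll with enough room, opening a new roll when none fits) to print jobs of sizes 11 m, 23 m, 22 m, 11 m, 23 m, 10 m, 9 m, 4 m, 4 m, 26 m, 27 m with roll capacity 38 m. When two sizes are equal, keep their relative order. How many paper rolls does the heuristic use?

Sorted descending: 27, 26, 23, 23, 22, 11, 11, 10, 9, 4, 4.
  27 → roll 1 (new)  [load 27/38]
  26 → roll 2 (new)  [load 26/38]
  23 → roll 3 (new)  [load 23/38]
  23 → roll 4 (new)  [load 23/38]
  22 → roll 5 (new)  [load 22/38]
  11 → roll 1  [load 38/38]
  11 → roll 2  [load 37/38]
  10 → roll 3  [load 33/38]
  9 → roll 4  [load 32/38]
  4 → roll 3  [load 37/38]
  4 → roll 4  [load 36/38]
5 paper rolls opened.

5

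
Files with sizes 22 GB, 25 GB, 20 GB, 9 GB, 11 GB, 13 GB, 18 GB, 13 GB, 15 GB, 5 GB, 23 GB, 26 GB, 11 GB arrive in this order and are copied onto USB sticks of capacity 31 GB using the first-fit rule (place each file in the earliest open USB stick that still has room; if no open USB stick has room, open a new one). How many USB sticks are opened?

  22 → USB stick 1 (new)  [load 22/31]
  25 → USB stick 2 (new)  [load 25/31]
  20 → USB stick 3 (new)  [load 20/31]
  9 → USB stick 1  [load 31/31]
  11 → USB stick 3  [load 31/31]
  13 → USB stick 4 (new)  [load 13/31]
  18 → USB stick 4  [load 31/31]
  13 → USB stick 5 (new)  [load 13/31]
  15 → USB stick 5  [load 28/31]
  5 → USB stick 2  [load 30/31]
  23 → USB stick 6 (new)  [load 23/31]
  26 → USB stick 7 (new)  [load 26/31]
  11 → USB stick 8 (new)  [load 11/31]
8 USB sticks opened.

8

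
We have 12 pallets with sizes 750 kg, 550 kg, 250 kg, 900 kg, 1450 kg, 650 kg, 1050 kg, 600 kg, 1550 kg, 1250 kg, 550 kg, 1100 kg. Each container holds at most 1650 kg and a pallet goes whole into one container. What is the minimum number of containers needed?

7

Total = 1550 + 1450 + 1250 + 1100 + 1050 + 900 + 750 + 650 + 600 + 550 + 550 + 250 = 10650 kg.
Lower bound: ⌈10650/1650⌉ = 7 containers.
A packing using 7 containers:
  container 1: 1550 = 1550
  container 2: 1450 = 1450
  container 3: 1250 + 250 = 1500
  container 4: 1100 + 550 = 1650
  container 5: 1050 + 600 = 1650
  container 6: 900 + 750 = 1650
  container 7: 650 + 550 = 1200
This matches the lower bound, so 7 is optimal.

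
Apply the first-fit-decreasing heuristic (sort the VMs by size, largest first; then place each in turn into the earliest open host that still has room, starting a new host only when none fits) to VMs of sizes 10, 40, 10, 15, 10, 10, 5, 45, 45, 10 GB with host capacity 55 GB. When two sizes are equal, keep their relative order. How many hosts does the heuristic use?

4

Sorted descending: 45, 45, 40, 15, 10, 10, 10, 10, 10, 5.
  45 → host 1 (new)  [load 45/55]
  45 → host 2 (new)  [load 45/55]
  40 → host 3 (new)  [load 40/55]
  15 → host 3  [load 55/55]
  10 → host 1  [load 55/55]
  10 → host 2  [load 55/55]
  10 → host 4 (new)  [load 10/55]
  10 → host 4  [load 20/55]
  10 → host 4  [load 30/55]
  5 → host 4  [load 35/55]
4 hosts opened.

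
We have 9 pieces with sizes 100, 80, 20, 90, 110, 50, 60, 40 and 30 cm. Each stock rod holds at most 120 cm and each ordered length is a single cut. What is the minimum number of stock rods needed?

Total = 110 + 100 + 90 + 80 + 60 + 50 + 40 + 30 + 20 = 580 cm.
Lower bound: ⌈580/120⌉ = 5 stock rods.
A packing using 5 stock rods:
  stock rod 1: 110 = 110
  stock rod 2: 100 + 20 = 120
  stock rod 3: 90 + 30 = 120
  stock rod 4: 80 + 40 = 120
  stock rod 5: 60 + 50 = 110
This matches the lower bound, so 5 is optimal.

5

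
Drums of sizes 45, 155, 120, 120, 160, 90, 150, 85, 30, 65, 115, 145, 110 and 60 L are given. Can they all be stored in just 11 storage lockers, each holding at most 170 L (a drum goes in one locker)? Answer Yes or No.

A valid assignment using 10 storage lockers:
  locker 1: 160 = 160
  locker 2: 155 = 155
  locker 3: 150 = 150
  locker 4: 145 = 145
  locker 5: 120 + 45 = 165
  locker 6: 120 + 30 = 150
  locker 7: 115 = 115
  locker 8: 110 + 60 = 170
  locker 9: 90 + 65 = 155
  locker 10: 85 = 85
That uses only 10 ≤ 11, so 11 storage lockers are enough.

Yes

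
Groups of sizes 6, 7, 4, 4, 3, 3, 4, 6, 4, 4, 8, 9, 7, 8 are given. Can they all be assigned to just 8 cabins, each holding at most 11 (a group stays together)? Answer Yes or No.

Yes

A valid assignment using 8 cabins:
  cabin 1: 9 = 9
  cabin 2: 8 + 3 = 11
  cabin 3: 8 + 3 = 11
  cabin 4: 7 + 4 = 11
  cabin 5: 7 + 4 = 11
  cabin 6: 6 + 4 = 10
  cabin 7: 6 + 4 = 10
  cabin 8: 4 = 4
Every load is within 11, so 8 cabins suffice.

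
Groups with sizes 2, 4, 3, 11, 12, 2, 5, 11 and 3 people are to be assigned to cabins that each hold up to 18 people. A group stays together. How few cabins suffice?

Total = 12 + 11 + 11 + 5 + 4 + 3 + 3 + 2 + 2 = 53 people.
Lower bound: ⌈53/18⌉ = 3 cabins.
A packing using 3 cabins:
  cabin 1: 12 + 5 = 17
  cabin 2: 11 + 4 + 3 = 18
  cabin 3: 11 + 3 + 2 + 2 = 18
This matches the lower bound, so 3 is optimal.

3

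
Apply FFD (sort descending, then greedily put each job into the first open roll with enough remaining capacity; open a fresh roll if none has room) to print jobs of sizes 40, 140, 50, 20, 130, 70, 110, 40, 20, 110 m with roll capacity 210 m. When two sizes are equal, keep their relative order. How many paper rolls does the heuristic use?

4

Sorted descending: 140, 130, 110, 110, 70, 50, 40, 40, 20, 20.
  140 → roll 1 (new)  [load 140/210]
  130 → roll 2 (new)  [load 130/210]
  110 → roll 3 (new)  [load 110/210]
  110 → roll 4 (new)  [load 110/210]
  70 → roll 1  [load 210/210]
  50 → roll 2  [load 180/210]
  40 → roll 3  [load 150/210]
  40 → roll 3  [load 190/210]
  20 → roll 2  [load 200/210]
  20 → roll 3  [load 210/210]
4 paper rolls opened.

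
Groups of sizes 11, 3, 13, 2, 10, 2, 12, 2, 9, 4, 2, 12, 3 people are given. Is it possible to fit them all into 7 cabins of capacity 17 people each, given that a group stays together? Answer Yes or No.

A valid assignment using 6 cabins:
  cabin 1: 13 + 4 = 17
  cabin 2: 12 + 3 + 2 = 17
  cabin 3: 12 + 3 + 2 = 17
  cabin 4: 11 + 2 + 2 = 15
  cabin 5: 10 = 10
  cabin 6: 9 = 9
That uses only 6 ≤ 7, so 7 cabins are enough.

Yes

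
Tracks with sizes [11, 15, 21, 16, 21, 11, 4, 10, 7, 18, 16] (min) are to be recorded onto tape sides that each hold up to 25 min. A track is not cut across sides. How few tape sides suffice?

7

Total = 21 + 21 + 18 + 16 + 16 + 15 + 11 + 11 + 10 + 7 + 4 = 150 min.
Lower bound: ⌈150/25⌉ = 6 tape sides.
A packing using 7 tape sides:
  side 1: 21 + 4 = 25
  side 2: 21 = 21
  side 3: 18 + 7 = 25
  side 4: 16 = 16
  side 5: 16 = 16
  side 6: 15 + 10 = 25
  side 7: 11 + 11 = 22
No arrangement into 6 tape sides stays within capacity, so 7 is optimal.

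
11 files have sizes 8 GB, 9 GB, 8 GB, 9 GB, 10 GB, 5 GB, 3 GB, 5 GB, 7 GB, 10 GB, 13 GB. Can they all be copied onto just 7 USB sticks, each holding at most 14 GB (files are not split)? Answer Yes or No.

Total = 87 GB; ⌈87/14⌉ = 7.
The bound of 7 does not rule out 7, but exhaustive search shows no assignment into 7 USB sticks of capacity 14 GB exists — the minimum is 8.

No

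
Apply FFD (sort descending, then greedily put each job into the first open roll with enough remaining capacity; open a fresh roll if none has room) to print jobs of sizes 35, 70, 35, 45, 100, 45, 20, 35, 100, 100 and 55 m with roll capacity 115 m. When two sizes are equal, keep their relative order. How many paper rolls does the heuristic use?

7

Sorted descending: 100, 100, 100, 70, 55, 45, 45, 35, 35, 35, 20.
  100 → roll 1 (new)  [load 100/115]
  100 → roll 2 (new)  [load 100/115]
  100 → roll 3 (new)  [load 100/115]
  70 → roll 4 (new)  [load 70/115]
  55 → roll 5 (new)  [load 55/115]
  45 → roll 4  [load 115/115]
  45 → roll 5  [load 100/115]
  35 → roll 6 (new)  [load 35/115]
  35 → roll 6  [load 70/115]
  35 → roll 6  [load 105/115]
  20 → roll 7 (new)  [load 20/115]
7 paper rolls opened.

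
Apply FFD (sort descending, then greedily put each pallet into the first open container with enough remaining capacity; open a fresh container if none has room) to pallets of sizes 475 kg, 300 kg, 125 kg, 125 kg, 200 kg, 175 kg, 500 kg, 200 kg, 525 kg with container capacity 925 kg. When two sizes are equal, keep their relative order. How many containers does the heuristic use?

Sorted descending: 525, 500, 475, 300, 200, 200, 175, 125, 125.
  525 → container 1 (new)  [load 525/925]
  500 → container 2 (new)  [load 500/925]
  475 → container 3 (new)  [load 475/925]
  300 → container 1  [load 825/925]
  200 → container 2  [load 700/925]
  200 → container 2  [load 900/925]
  175 → container 3  [load 650/925]
  125 → container 3  [load 775/925]
  125 → container 3  [load 900/925]
3 containers opened.

3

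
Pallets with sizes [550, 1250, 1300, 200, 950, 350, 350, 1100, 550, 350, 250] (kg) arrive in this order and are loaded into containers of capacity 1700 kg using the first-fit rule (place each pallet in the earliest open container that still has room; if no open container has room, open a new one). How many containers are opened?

5

  550 → container 1 (new)  [load 550/1700]
  1250 → container 2 (new)  [load 1250/1700]
  1300 → container 3 (new)  [load 1300/1700]
  200 → container 1  [load 750/1700]
  950 → container 1  [load 1700/1700]
  350 → container 2  [load 1600/1700]
  350 → container 3  [load 1650/1700]
  1100 → container 4 (new)  [load 1100/1700]
  550 → container 4  [load 1650/1700]
  350 → container 5 (new)  [load 350/1700]
  250 → container 5  [load 600/1700]
5 containers opened.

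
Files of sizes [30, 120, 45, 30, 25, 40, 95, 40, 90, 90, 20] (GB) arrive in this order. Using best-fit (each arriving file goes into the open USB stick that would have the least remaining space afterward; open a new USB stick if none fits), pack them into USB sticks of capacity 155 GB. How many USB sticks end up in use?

  30 → USB stick 1 (new)  [load 30/155]
  120 → USB stick 1  [load 150/155]
  45 → USB stick 2 (new)  [load 45/155]
  30 → USB stick 2  [load 75/155]
  25 → USB stick 2  [load 100/155]
  40 → USB stick 2  [load 140/155]
  95 → USB stick 3 (new)  [load 95/155]
  40 → USB stick 3  [load 135/155]
  90 → USB stick 4 (new)  [load 90/155]
  90 → USB stick 5 (new)  [load 90/155]
  20 → USB stick 3  [load 155/155]
5 USB sticks opened.

5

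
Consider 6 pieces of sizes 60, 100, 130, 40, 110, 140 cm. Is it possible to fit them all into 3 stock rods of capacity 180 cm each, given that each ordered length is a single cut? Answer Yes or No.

No

Total = 580 cm; ⌈580/180⌉ = 4.
At least 4 stock rods are required, but only 3 are allowed.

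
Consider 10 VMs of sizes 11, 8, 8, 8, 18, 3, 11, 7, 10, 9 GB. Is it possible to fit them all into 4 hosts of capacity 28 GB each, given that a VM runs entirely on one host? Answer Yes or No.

A valid assignment using 4 hosts:
  host 1: 18 + 10 = 28
  host 2: 11 + 11 + 3 = 25
  host 3: 9 + 8 + 8 = 25
  host 4: 8 + 7 = 15
Every load is within 28 GB, so 4 hosts suffice.

Yes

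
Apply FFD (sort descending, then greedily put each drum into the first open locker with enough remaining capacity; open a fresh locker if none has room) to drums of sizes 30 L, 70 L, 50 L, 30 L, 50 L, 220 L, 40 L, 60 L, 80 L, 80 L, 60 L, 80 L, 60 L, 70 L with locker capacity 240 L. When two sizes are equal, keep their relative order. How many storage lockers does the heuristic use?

5

Sorted descending: 220, 80, 80, 80, 70, 70, 60, 60, 60, 50, 50, 40, 30, 30.
  220 → locker 1 (new)  [load 220/240]
  80 → locker 2 (new)  [load 80/240]
  80 → locker 2  [load 160/240]
  80 → locker 2  [load 240/240]
  70 → locker 3 (new)  [load 70/240]
  70 → locker 3  [load 140/240]
  60 → locker 3  [load 200/240]
  60 → locker 4 (new)  [load 60/240]
  60 → locker 4  [load 120/240]
  50 → locker 4  [load 170/240]
  50 → locker 4  [load 220/240]
  40 → locker 3  [load 240/240]
  30 → locker 5 (new)  [load 30/240]
  30 → locker 5  [load 60/240]
5 storage lockers opened.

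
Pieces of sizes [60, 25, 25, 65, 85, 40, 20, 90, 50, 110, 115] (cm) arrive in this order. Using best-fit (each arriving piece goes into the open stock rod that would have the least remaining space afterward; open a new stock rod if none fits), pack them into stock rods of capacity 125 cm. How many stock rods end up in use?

7

  60 → stock rod 1 (new)  [load 60/125]
  25 → stock rod 1  [load 85/125]
  25 → stock rod 1  [load 110/125]
  65 → stock rod 2 (new)  [load 65/125]
  85 → stock rod 3 (new)  [load 85/125]
  40 → stock rod 3  [load 125/125]
  20 → stock rod 2  [load 85/125]
  90 → stock rod 4 (new)  [load 90/125]
  50 → stock rod 5 (new)  [load 50/125]
  110 → stock rod 6 (new)  [load 110/125]
  115 → stock rod 7 (new)  [load 115/125]
7 stock rods opened.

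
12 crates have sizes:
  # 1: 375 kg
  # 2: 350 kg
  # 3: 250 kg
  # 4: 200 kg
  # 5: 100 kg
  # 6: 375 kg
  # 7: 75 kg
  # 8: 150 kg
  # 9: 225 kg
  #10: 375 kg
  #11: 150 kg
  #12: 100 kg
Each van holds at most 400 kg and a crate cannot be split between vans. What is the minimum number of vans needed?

8

Total = 375 + 375 + 375 + 350 + 250 + 225 + 200 + 150 + 150 + 100 + 100 + 75 = 2725 kg.
Lower bound: ⌈2725/400⌉ = 7 vans.
A packing using 8 vans:
  van 1: 375 = 375
  van 2: 375 = 375
  van 3: 375 = 375
  van 4: 350 = 350
  van 5: 250 + 150 = 400
  van 6: 225 + 150 = 375
  van 7: 200 + 100 + 100 = 400
  van 8: 75 = 75
No arrangement into 7 vans stays within capacity, so 8 is optimal.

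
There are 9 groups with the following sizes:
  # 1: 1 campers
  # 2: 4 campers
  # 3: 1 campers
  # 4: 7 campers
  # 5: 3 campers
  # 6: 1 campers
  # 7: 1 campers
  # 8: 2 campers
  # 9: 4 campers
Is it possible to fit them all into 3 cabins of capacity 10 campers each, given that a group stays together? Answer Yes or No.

A valid assignment using 3 cabins:
  cabin 1: 7 + 3 = 10
  cabin 2: 4 + 4 + 2 = 10
  cabin 3: 1 + 1 + 1 + 1 = 4
Every load is within 10 campers, so 3 cabins suffice.

Yes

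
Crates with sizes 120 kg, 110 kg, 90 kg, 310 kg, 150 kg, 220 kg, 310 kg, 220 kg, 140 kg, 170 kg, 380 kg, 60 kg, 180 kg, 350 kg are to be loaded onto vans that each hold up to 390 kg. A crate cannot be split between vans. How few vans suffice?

8

Total = 380 + 350 + 310 + 310 + 220 + 220 + 180 + 170 + 150 + 140 + 120 + 110 + 90 + 60 = 2810 kg.
Lower bound: ⌈2810/390⌉ = 8 vans.
A packing using 8 vans:
  van 1: 380 = 380
  van 2: 350 = 350
  van 3: 310 + 60 = 370
  van 4: 310 = 310
  van 5: 220 + 170 = 390
  van 6: 220 + 150 = 370
  van 7: 180 + 140 = 320
  van 8: 120 + 110 + 90 = 320
This matches the lower bound, so 8 is optimal.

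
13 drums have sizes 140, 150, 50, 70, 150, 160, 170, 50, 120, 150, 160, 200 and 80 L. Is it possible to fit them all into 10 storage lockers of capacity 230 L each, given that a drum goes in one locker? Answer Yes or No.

A valid assignment using 9 storage lockers:
  locker 1: 200 = 200
  locker 2: 170 + 50 = 220
  locker 3: 160 + 70 = 230
  locker 4: 160 + 50 = 210
  locker 5: 150 + 80 = 230
  locker 6: 150 = 150
  locker 7: 150 = 150
  locker 8: 140 = 140
  locker 9: 120 = 120
That uses only 9 ≤ 10, so 10 storage lockers are enough.

Yes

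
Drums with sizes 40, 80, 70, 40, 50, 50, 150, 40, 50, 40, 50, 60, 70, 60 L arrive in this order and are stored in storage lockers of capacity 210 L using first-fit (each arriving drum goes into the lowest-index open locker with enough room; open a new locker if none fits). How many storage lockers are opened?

  40 → locker 1 (new)  [load 40/210]
  80 → locker 1  [load 120/210]
  70 → locker 1  [load 190/210]
  40 → locker 2 (new)  [load 40/210]
  50 → locker 2  [load 90/210]
  50 → locker 2  [load 140/210]
  150 → locker 3 (new)  [load 150/210]
  40 → locker 2  [load 180/210]
  50 → locker 3  [load 200/210]
  40 → locker 4 (new)  [load 40/210]
  50 → locker 4  [load 90/210]
  60 → locker 4  [load 150/210]
  70 → locker 5 (new)  [load 70/210]
  60 → locker 4  [load 210/210]
5 storage lockers opened.

5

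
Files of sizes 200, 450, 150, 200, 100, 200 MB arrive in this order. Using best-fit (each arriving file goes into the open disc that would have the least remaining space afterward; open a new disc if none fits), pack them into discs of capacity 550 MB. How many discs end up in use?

3

  200 → disc 1 (new)  [load 200/550]
  450 → disc 2 (new)  [load 450/550]
  150 → disc 1  [load 350/550]
  200 → disc 1  [load 550/550]
  100 → disc 2  [load 550/550]
  200 → disc 3 (new)  [load 200/550]
3 discs opened.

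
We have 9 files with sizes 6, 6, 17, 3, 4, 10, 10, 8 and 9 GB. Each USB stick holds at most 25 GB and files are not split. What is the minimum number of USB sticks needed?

Total = 17 + 10 + 10 + 9 + 8 + 6 + 6 + 4 + 3 = 73 GB.
Lower bound: ⌈73/25⌉ = 3 USB sticks.
A packing using 3 USB sticks:
  USB stick 1: 17 + 8 = 25
  USB stick 2: 10 + 10 + 4 = 24
  USB stick 3: 9 + 6 + 6 + 3 = 24
This matches the lower bound, so 3 is optimal.

3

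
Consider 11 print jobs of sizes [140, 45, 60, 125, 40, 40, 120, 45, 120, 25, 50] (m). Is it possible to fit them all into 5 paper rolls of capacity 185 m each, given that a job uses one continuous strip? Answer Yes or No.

Yes

A valid assignment using 5 paper rolls:
  roll 1: 140 + 45 = 185
  roll 2: 125 + 60 = 185
  roll 3: 120 + 50 = 170
  roll 4: 120 + 45 = 165
  roll 5: 40 + 40 + 25 = 105
Every load is within 185 m, so 5 paper rolls suffice.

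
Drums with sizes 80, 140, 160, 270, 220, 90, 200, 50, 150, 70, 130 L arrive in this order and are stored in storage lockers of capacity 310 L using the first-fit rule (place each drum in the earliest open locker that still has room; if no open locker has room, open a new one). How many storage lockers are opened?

6

  80 → locker 1 (new)  [load 80/310]
  140 → locker 1  [load 220/310]
  160 → locker 2 (new)  [load 160/310]
  270 → locker 3 (new)  [load 270/310]
  220 → locker 4 (new)  [load 220/310]
  90 → locker 1  [load 310/310]
  200 → locker 5 (new)  [load 200/310]
  50 → locker 2  [load 210/310]
  150 → locker 6 (new)  [load 150/310]
  70 → locker 2  [load 280/310]
  130 → locker 6  [load 280/310]
6 storage lockers opened.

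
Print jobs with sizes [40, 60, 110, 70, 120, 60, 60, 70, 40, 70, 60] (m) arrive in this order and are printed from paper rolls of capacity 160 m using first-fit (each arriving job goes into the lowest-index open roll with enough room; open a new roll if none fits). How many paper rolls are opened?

6

  40 → roll 1 (new)  [load 40/160]
  60 → roll 1  [load 100/160]
  110 → roll 2 (new)  [load 110/160]
  70 → roll 3 (new)  [load 70/160]
  120 → roll 4 (new)  [load 120/160]
  60 → roll 1  [load 160/160]
  60 → roll 3  [load 130/160]
  70 → roll 5 (new)  [load 70/160]
  40 → roll 2  [load 150/160]
  70 → roll 5  [load 140/160]
  60 → roll 6 (new)  [load 60/160]
6 paper rolls opened.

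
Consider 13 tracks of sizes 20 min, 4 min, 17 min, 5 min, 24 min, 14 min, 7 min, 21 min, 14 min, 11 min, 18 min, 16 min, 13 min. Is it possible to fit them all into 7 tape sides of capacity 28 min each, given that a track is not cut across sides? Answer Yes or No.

No

Total = 184 min; ⌈184/28⌉ = 7.
The bound of 7 does not rule out 7, but exhaustive search shows no assignment into 7 tape sides of capacity 28 min exists — the minimum is 8.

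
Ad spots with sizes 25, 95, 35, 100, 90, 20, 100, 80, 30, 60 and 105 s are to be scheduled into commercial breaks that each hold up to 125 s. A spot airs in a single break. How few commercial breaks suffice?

Total = 105 + 100 + 100 + 95 + 90 + 80 + 60 + 35 + 30 + 25 + 20 = 740 s.
Lower bound: ⌈740/125⌉ = 6 commercial breaks.
A packing using 7 commercial breaks:
  break 1: 105 + 20 = 125
  break 2: 100 + 25 = 125
  break 3: 100 = 100
  break 4: 95 + 30 = 125
  break 5: 90 + 35 = 125
  break 6: 80 = 80
  break 7: 60 = 60
No arrangement into 6 commercial breaks stays within capacity, so 7 is optimal.

7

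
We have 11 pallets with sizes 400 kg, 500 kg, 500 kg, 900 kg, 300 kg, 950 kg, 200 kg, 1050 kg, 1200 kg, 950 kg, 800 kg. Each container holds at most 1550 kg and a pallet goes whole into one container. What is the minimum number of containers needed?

Total = 1200 + 1050 + 950 + 950 + 900 + 800 + 500 + 500 + 400 + 300 + 200 = 7750 kg.
Lower bound: ⌈7750/1550⌉ = 5 containers.
Also, 6 pallets each exceed 775 kg, and no two of those can share a container, so at least 6 containers are needed.
A packing using 6 containers:
  container 1: 1200 + 300 = 1500
  container 2: 1050 + 500 = 1550
  container 3: 950 + 500 = 1450
  container 4: 950 + 400 + 200 = 1550
  container 5: 900 = 900
  container 6: 800 = 800
This matches the lower bound, so 6 is optimal.

6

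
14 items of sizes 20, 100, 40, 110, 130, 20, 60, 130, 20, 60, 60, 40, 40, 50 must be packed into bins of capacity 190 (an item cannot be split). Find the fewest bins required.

5

Total = 130 + 130 + 110 + 100 + 60 + 60 + 60 + 50 + 40 + 40 + 40 + 20 + 20 + 20 = 880.
Lower bound: ⌈880/190⌉ = 5 bins.
A packing using 5 bins:
  bin 1: 130 + 60 = 190
  bin 2: 130 + 60 = 190
  bin 3: 110 + 60 + 20 = 190
  bin 4: 100 + 50 + 40 = 190
  bin 5: 40 + 40 + 20 + 20 = 120
This matches the lower bound, so 5 is optimal.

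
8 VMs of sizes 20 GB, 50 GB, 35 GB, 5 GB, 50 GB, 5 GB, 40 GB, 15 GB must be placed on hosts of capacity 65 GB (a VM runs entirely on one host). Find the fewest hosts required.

Total = 50 + 50 + 40 + 35 + 20 + 15 + 5 + 5 = 220 GB.
Lower bound: ⌈220/65⌉ = 4 hosts.
A packing using 4 hosts:
  host 1: 50 + 15 = 65
  host 2: 50 + 5 + 5 = 60
  host 3: 40 + 20 = 60
  host 4: 35 = 35
This matches the lower bound, so 4 is optimal.

4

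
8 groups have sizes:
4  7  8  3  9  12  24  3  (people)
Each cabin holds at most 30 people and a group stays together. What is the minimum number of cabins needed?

Total = 24 + 12 + 9 + 8 + 7 + 4 + 3 + 3 = 70 people.
Lower bound: ⌈70/30⌉ = 3 cabins.
A packing using 3 cabins:
  cabin 1: 24 + 4 = 28
  cabin 2: 12 + 9 + 8 = 29
  cabin 3: 7 + 3 + 3 = 13
This matches the lower bound, so 3 is optimal.

3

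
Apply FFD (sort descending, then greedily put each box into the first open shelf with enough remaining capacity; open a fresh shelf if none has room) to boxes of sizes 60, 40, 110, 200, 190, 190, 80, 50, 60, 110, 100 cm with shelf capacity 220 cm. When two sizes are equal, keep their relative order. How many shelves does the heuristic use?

6

Sorted descending: 200, 190, 190, 110, 110, 100, 80, 60, 60, 50, 40.
  200 → shelf 1 (new)  [load 200/220]
  190 → shelf 2 (new)  [load 190/220]
  190 → shelf 3 (new)  [load 190/220]
  110 → shelf 4 (new)  [load 110/220]
  110 → shelf 4  [load 220/220]
  100 → shelf 5 (new)  [load 100/220]
  80 → shelf 5  [load 180/220]
  60 → shelf 6 (new)  [load 60/220]
  60 → shelf 6  [load 120/220]
  50 → shelf 6  [load 170/220]
  40 → shelf 5  [load 220/220]
6 shelves opened.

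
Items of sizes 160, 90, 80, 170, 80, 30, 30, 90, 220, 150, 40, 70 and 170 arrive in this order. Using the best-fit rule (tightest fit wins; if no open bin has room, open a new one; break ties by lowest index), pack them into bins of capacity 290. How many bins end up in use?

6

  160 → bin 1 (new)  [load 160/290]
  90 → bin 1  [load 250/290]
  80 → bin 2 (new)  [load 80/290]
  170 → bin 2  [load 250/290]
  80 → bin 3 (new)  [load 80/290]
  30 → bin 1  [load 280/290]
  30 → bin 2  [load 280/290]
  90 → bin 3  [load 170/290]
  220 → bin 4 (new)  [load 220/290]
  150 → bin 5 (new)  [load 150/290]
  40 → bin 4  [load 260/290]
  70 → bin 3  [load 240/290]
  170 → bin 6 (new)  [load 170/290]
6 bins opened.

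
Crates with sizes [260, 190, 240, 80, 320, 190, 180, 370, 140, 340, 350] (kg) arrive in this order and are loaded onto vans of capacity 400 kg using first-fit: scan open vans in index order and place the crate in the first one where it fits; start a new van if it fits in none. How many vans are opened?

  260 → van 1 (new)  [load 260/400]
  190 → van 2 (new)  [load 190/400]
  240 → van 3 (new)  [load 240/400]
  80 → van 1  [load 340/400]
  320 → van 4 (new)  [load 320/400]
  190 → van 2  [load 380/400]
  180 → van 5 (new)  [load 180/400]
  370 → van 6 (new)  [load 370/400]
  140 → van 3  [load 380/400]
  340 → van 7 (new)  [load 340/400]
  350 → van 8 (new)  [load 350/400]
8 vans opened.

8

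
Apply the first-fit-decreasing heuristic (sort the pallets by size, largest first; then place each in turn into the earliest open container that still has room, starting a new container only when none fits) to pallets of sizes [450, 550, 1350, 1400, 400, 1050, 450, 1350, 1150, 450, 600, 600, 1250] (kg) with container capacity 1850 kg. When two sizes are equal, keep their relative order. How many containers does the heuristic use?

7

Sorted descending: 1400, 1350, 1350, 1250, 1150, 1050, 600, 600, 550, 450, 450, 450, 400.
  1400 → container 1 (new)  [load 1400/1850]
  1350 → container 2 (new)  [load 1350/1850]
  1350 → container 3 (new)  [load 1350/1850]
  1250 → container 4 (new)  [load 1250/1850]
  1150 → container 5 (new)  [load 1150/1850]
  1050 → container 6 (new)  [load 1050/1850]
  600 → container 4  [load 1850/1850]
  600 → container 5  [load 1750/1850]
  550 → container 6  [load 1600/1850]
  450 → container 1  [load 1850/1850]
  450 → container 2  [load 1800/1850]
  450 → container 3  [load 1800/1850]
  400 → container 7 (new)  [load 400/1850]
7 containers opened.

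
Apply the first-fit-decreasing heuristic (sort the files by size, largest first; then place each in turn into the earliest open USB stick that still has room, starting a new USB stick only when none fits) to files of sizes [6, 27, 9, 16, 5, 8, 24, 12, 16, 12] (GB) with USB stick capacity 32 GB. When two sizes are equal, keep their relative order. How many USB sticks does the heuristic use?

5

Sorted descending: 27, 24, 16, 16, 12, 12, 9, 8, 6, 5.
  27 → USB stick 1 (new)  [load 27/32]
  24 → USB stick 2 (new)  [load 24/32]
  16 → USB stick 3 (new)  [load 16/32]
  16 → USB stick 3  [load 32/32]
  12 → USB stick 4 (new)  [load 12/32]
  12 → USB stick 4  [load 24/32]
  9 → USB stick 5 (new)  [load 9/32]
  8 → USB stick 2  [load 32/32]
  6 → USB stick 4  [load 30/32]
  5 → USB stick 1  [load 32/32]
5 USB sticks opened.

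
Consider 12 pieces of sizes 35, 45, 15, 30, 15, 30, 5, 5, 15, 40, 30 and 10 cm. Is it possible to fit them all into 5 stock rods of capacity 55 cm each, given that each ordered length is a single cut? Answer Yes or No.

Total = 275 cm; ⌈275/55⌉ = 5.
6 pieces each exceed half the capacity and cannot share a stock rod, forcing at least 6 stock rods.
At least 6 stock rods are required, but only 5 are allowed.

No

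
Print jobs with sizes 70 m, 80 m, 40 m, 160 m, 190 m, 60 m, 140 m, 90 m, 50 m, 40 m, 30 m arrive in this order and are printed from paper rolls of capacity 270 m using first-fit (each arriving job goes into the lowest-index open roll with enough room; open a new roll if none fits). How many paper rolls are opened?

4

  70 → roll 1 (new)  [load 70/270]
  80 → roll 1  [load 150/270]
  40 → roll 1  [load 190/270]
  160 → roll 2 (new)  [load 160/270]
  190 → roll 3 (new)  [load 190/270]
  60 → roll 1  [load 250/270]
  140 → roll 4 (new)  [load 140/270]
  90 → roll 2  [load 250/270]
  50 → roll 3  [load 240/270]
  40 → roll 4  [load 180/270]
  30 → roll 3  [load 270/270]
4 paper rolls opened.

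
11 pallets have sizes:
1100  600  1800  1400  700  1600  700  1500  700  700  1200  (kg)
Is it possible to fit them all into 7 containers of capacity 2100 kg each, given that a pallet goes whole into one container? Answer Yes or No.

Yes

A valid assignment using 7 containers:
  container 1: 1800 = 1800
  container 2: 1600 = 1600
  container 3: 1500 + 600 = 2100
  container 4: 1400 + 700 = 2100
  container 5: 1200 + 700 = 1900
  container 6: 1100 + 700 = 1800
  container 7: 700 = 700
Every load is within 2100 kg, so 7 containers suffice.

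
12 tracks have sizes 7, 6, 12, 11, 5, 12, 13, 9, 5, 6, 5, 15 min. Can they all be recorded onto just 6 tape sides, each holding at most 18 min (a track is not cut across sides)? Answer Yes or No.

Total = 106 min; ⌈106/18⌉ = 6.
The bound of 6 does not rule out 6, but exhaustive search shows no assignment into 6 tape sides of capacity 18 min exists — the minimum is 7.

No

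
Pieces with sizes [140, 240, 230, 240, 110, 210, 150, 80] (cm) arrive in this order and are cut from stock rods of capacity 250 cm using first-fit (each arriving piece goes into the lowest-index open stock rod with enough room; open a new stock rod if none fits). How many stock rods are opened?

  140 → stock rod 1 (new)  [load 140/250]
  240 → stock rod 2 (new)  [load 240/250]
  230 → stock rod 3 (new)  [load 230/250]
  240 → stock rod 4 (new)  [load 240/250]
  110 → stock rod 1  [load 250/250]
  210 → stock rod 5 (new)  [load 210/250]
  150 → stock rod 6 (new)  [load 150/250]
  80 → stock rod 6  [load 230/250]
6 stock rods opened.

6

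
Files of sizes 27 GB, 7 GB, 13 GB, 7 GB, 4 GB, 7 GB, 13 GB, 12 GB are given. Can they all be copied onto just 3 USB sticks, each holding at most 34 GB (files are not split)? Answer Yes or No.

A valid assignment using 3 USB sticks:
  USB stick 1: 27 + 7 = 34
  USB stick 2: 13 + 13 + 7 = 33
  USB stick 3: 12 + 7 + 4 = 23
Every load is within 34 GB, so 3 USB sticks suffice.

Yes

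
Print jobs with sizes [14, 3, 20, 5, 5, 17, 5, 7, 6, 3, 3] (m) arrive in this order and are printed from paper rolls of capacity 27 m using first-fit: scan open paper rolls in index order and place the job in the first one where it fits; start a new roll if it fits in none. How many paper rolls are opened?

4

  14 → roll 1 (new)  [load 14/27]
  3 → roll 1  [load 17/27]
  20 → roll 2 (new)  [load 20/27]
  5 → roll 1  [load 22/27]
  5 → roll 1  [load 27/27]
  17 → roll 3 (new)  [load 17/27]
  5 → roll 2  [load 25/27]
  7 → roll 3  [load 24/27]
  6 → roll 4 (new)  [load 6/27]
  3 → roll 3  [load 27/27]
  3 → roll 4  [load 9/27]
4 paper rolls opened.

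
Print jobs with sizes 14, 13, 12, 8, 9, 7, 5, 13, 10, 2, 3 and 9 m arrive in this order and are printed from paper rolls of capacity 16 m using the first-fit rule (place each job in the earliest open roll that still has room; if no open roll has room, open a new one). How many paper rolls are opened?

  14 → roll 1 (new)  [load 14/16]
  13 → roll 2 (new)  [load 13/16]
  12 → roll 3 (new)  [load 12/16]
  8 → roll 4 (new)  [load 8/16]
  9 → roll 5 (new)  [load 9/16]
  7 → roll 4  [load 15/16]
  5 → roll 5  [load 14/16]
  13 → roll 6 (new)  [load 13/16]
  10 → roll 7 (new)  [load 10/16]
  2 → roll 1  [load 16/16]
  3 → roll 2  [load 16/16]
  9 → roll 8 (new)  [load 9/16]
8 paper rolls opened.

8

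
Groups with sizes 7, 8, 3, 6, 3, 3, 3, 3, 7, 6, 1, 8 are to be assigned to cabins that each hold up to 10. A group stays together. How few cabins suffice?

7

Total = 8 + 8 + 7 + 7 + 6 + 6 + 3 + 3 + 3 + 3 + 3 + 1 = 58.
Lower bound: ⌈58/10⌉ = 6 cabins.
A packing using 7 cabins:
  cabin 1: 8 + 1 = 9
  cabin 2: 8 = 8
  cabin 3: 7 + 3 = 10
  cabin 4: 7 + 3 = 10
  cabin 5: 6 + 3 = 9
  cabin 6: 6 + 3 = 9
  cabin 7: 3 = 3
No arrangement into 6 cabins stays within capacity, so 7 is optimal.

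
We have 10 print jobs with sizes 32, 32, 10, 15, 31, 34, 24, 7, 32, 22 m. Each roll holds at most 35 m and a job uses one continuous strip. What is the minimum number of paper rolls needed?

Total = 34 + 32 + 32 + 32 + 31 + 24 + 22 + 15 + 10 + 7 = 239 m.
Lower bound: ⌈239/35⌉ = 7 paper rolls.
A packing using 8 paper rolls:
  roll 1: 34 = 34
  roll 2: 32 = 32
  roll 3: 32 = 32
  roll 4: 32 = 32
  roll 5: 31 = 31
  roll 6: 24 + 10 = 34
  roll 7: 22 + 7 = 29
  roll 8: 15 = 15
No arrangement into 7 paper rolls stays within capacity, so 8 is optimal.

8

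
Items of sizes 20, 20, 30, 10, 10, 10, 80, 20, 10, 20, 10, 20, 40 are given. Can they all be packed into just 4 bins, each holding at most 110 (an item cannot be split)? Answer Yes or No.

A valid assignment using 3 bins:
  bin 1: 80 + 30 = 110
  bin 2: 40 + 20 + 20 + 20 + 10 = 110
  bin 3: 20 + 20 + 10 + 10 + 10 + 10 = 80
That uses only 3 ≤ 4, so 4 bins are enough.

Yes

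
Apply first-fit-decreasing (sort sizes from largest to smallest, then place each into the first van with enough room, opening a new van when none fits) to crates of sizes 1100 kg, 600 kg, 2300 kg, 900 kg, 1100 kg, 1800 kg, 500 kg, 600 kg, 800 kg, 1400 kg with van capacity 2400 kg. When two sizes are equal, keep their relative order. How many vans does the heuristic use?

Sorted descending: 2300, 1800, 1400, 1100, 1100, 900, 800, 600, 600, 500.
  2300 → van 1 (new)  [load 2300/2400]
  1800 → van 2 (new)  [load 1800/2400]
  1400 → van 3 (new)  [load 1400/2400]
  1100 → van 4 (new)  [load 1100/2400]
  1100 → van 4  [load 2200/2400]
  900 → van 3  [load 2300/2400]
  800 → van 5 (new)  [load 800/2400]
  600 → van 2  [load 2400/2400]
  600 → van 5  [load 1400/2400]
  500 → van 5  [load 1900/2400]
5 vans opened.

5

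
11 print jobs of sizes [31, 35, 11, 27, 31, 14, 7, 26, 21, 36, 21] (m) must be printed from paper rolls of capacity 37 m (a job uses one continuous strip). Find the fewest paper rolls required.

Total = 36 + 35 + 31 + 31 + 27 + 26 + 21 + 21 + 14 + 11 + 7 = 260 m.
Lower bound: ⌈260/37⌉ = 8 paper rolls.
A packing using 8 paper rolls:
  roll 1: 36 = 36
  roll 2: 35 = 35
  roll 3: 31 = 31
  roll 4: 31 = 31
  roll 5: 27 + 7 = 34
  roll 6: 26 + 11 = 37
  roll 7: 21 + 14 = 35
  roll 8: 21 = 21
This matches the lower bound, so 8 is optimal.

8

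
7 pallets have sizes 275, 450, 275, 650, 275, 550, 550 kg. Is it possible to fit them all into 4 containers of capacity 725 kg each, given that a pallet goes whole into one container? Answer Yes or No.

No

Total = 3025 kg; ⌈3025/725⌉ = 5.
At least 5 containers are required, but only 4 are allowed.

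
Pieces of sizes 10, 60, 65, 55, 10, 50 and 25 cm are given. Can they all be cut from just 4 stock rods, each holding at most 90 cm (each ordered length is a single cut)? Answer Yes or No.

Yes

A valid assignment using 4 stock rods:
  stock rod 1: 65 + 25 = 90
  stock rod 2: 60 + 10 + 10 = 80
  stock rod 3: 55 = 55
  stock rod 4: 50 = 50
Every load is within 90 cm, so 4 stock rods suffice.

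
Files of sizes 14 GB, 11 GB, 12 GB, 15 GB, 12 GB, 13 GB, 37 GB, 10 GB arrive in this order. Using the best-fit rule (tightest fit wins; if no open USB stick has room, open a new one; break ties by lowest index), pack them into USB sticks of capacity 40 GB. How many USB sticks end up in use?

4

  14 → USB stick 1 (new)  [load 14/40]
  11 → USB stick 1  [load 25/40]
  12 → USB stick 1  [load 37/40]
  15 → USB stick 2 (new)  [load 15/40]
  12 → USB stick 2  [load 27/40]
  13 → USB stick 2  [load 40/40]
  37 → USB stick 3 (new)  [load 37/40]
  10 → USB stick 4 (new)  [load 10/40]
4 USB sticks opened.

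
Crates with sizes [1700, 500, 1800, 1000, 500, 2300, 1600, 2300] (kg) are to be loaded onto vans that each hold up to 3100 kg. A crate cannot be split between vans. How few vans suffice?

5

Total = 2300 + 2300 + 1800 + 1700 + 1600 + 1000 + 500 + 500 = 11700 kg.
Lower bound: ⌈11700/3100⌉ = 4 vans.
Also, 5 crates each exceed 1550 kg, and no two of those can share a van, so at least 5 vans are needed.
A packing using 5 vans:
  van 1: 2300 + 500 = 2800
  van 2: 2300 + 500 = 2800
  van 3: 1800 + 1000 = 2800
  van 4: 1700 = 1700
  van 5: 1600 = 1600
This matches the lower bound, so 5 is optimal.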